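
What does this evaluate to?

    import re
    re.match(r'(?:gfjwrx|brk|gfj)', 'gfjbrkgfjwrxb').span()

`match` is anchored at position 0; if the pattern doesn't fit there, it returns None.
The match spans [0:3] → 'gfj'.

(0, 3)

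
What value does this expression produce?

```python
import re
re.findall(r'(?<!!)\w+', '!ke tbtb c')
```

['e', 'tbtb', 'c']

The negative lookahead/lookbehind blocks any match where the forbidden context is present.
Scanning left to right: at [2:3] → 'e'; at [4:8] → 'tbtb'; at [9:10] → 'c'.
With no groups in the pattern, `findall` gives back each whole match — 3 here.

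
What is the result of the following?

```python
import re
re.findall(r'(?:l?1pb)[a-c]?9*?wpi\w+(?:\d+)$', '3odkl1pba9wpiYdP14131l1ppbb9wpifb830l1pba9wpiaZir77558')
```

['l1pba9wpiYdP14131l1ppbb9wpifb830l1pba9wpiaZir77558']

No capturing groups, so `findall` returns the 1 full match string.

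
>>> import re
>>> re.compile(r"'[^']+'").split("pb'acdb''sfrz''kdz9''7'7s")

Matches to split on: at [2:8] → "'acdb'"; at [8:14] → "'sfrz'"; at [14:20] → "'kdz9'"; at [20:23] → "'7'".
`split` removes every match and returns the 5 fragments in between.

['pb', '', '', '', '7s']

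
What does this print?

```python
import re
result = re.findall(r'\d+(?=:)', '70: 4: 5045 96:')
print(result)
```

['70', '4', '96']

Lookahead/lookbehind check context without consuming it, so the matched span excludes the asserted characters.
Scanning left to right: at [0:2] → '70'; at [4:5] → '4'; at [12:14] → '96'.
With no groups in the pattern, `findall` gives back each whole match — 3 here.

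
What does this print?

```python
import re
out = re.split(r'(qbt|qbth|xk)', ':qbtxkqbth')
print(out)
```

[':', 'qbt', '', 'xk', '', 'qbt', 'h']

Branches in `(...|...)` are attempted left-to-right; the first branch that allows the whole pattern to succeed is taken.
Matches to split on: at [1:4] → 'qbt'; at [4:6] → 'xk'; at [6:9] → 'qbt'.
Because the pattern has a capturing group, `split` also inserts each captured text between the pieces.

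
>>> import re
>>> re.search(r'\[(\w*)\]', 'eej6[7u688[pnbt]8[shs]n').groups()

('pnbt',)

`re.search` scans for the first position where the pattern succeeds.
The match spans [10:16] → '[pnbt]'.
Captured: group 1 = 'pnbt'.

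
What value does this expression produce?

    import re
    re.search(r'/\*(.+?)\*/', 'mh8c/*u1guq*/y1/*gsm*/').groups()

With the lazy modifier that quantifier settles for the fewest repetitions that let the rest of the pattern succeed (the atoms after it are unaffected and can still be greedy).
`search` walks the string left to right and returns the first match it finds.
The match spans [4:13] → '/*u1guq*/'.
Captured: group 1 = 'u1guq'.

('u1guq',)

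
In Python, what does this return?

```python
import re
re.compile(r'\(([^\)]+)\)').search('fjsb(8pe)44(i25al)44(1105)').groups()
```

`re.search` scans for the first position where the pattern succeeds.
The match spans [4:9] → '(8pe)'.
Captured: group 1 = '8pe'.

('8pe',)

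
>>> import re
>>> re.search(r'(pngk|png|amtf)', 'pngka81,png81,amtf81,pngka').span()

Alternation tries branches left to right and keeps the first one that lets the overall match succeed at that position.
Unlike `match`, `search` isn't anchored — it looks for the pattern anywhere in the string.
The match spans [0:4] → 'pngk'.
Captured: group 1 = 'pngk'.

(0, 4)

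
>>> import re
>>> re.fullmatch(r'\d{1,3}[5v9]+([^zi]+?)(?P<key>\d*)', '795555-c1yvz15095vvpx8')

None

The pattern matches 1 to 3 of a digit, then one or more of one of [5v9]; then one or more of any character except [zi] (lazy) (captured); then zero or more of a digit (captured as 'key').
`re.fullmatch` is like wrapping the pattern in `^…$` (in single-line mode).
Here there's no way to consume every character, so the call returns None.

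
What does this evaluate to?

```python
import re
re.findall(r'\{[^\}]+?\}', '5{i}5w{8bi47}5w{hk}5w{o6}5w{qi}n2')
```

['{i}', '{8bi47}', '{hk}', '{o6}', '{qi}']

Matches: at [1:4] → '{i}'; at [6:13] → '{8bi47}'; at [15:19] → '{hk}'; at [21:25] → '{o6}'; at [27:31] → '{qi}'.
With no groups in the pattern, `findall` gives back each whole match — 5 here.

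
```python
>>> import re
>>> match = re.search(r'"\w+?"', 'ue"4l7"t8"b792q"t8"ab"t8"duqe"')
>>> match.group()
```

The match spans [2:7] → '"4l7"'.

'"4l7"'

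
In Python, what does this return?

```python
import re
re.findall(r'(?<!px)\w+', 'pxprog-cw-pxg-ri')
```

['pxprog', 'cw', 'pxg', 'ri']

A negative assertion filters positions out without eating any characters.
Since nothing is captured, `findall` lists the 4 matched substrings directly.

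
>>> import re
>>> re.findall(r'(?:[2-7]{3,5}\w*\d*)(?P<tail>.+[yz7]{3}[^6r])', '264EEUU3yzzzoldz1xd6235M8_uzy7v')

The pattern matches 3 to 5 of a character in [2-7], then zero or more of a word character, then zero or more of a digit (non-capturing group); then one or more of any character, then exactly 3 of one of [yz7], then any character except [6r] (captured as 'tail').
Scanning left to right: at [0:31] match '264EEUU3yzzzoldz1xd6235M8_uzy7v', group 1 = 'uzy7v'.
One capturing group, so `findall` returns just the captured substring from the one match — 1 in all.

['uzy7v']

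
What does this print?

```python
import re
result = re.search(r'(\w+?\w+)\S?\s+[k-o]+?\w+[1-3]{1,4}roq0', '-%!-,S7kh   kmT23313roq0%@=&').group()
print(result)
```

This matches one or more of a word character (lazy), then one or more of a word character (captured); then optionally a non-whitespace character, then one or more of whitespace, then one or more of a character in [k-o] (lazy); then one or more of a word character; then 1 to 4 of a character in [1-3], then the literal 'r', then the literal 'oq0'.
The match spans [5:24] → 'S7kh   kmT23313roq0'.

S7kh   kmT23313roq0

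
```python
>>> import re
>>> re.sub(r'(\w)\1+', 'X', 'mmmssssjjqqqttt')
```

The backreference `\1` re-matches whatever the first group consumed, character for character.
Matches: at [0:3] → 'mmm'; at [3:7] → 'ssss'; at [7:9] → 'jj'; at [9:12] → 'qqq'; at [12:15] → 'ttt'.
Every occurrence is swapped for 'X'.

'XXXXX'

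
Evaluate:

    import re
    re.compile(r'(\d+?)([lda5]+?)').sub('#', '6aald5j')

This matches one or more of a digit (lazy) (captured); then one or more of one of [lda5] (lazy) (captured).
A non-greedy quantifier consumes as few characters as it can — just enough that the remainder of the pattern still matches from where it stops; whatever follows it matches normally.
Matches: at [0:2] → '6a'.
`sub` substitutes '#' at each match site.

'#ald5j'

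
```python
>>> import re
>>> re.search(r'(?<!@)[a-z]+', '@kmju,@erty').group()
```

'mju'

The negative lookahead/lookbehind blocks any match where the forbidden context is present.
The match spans [2:5] → 'mju'.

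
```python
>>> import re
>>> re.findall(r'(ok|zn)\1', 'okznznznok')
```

['zn']

After group 1 captures some text, `\1` only succeeds where that same text appears again.
Walking the string: at [2:6] match 'znzn', group 1 = 'zn'.
With a single group, `findall` returns only what that group captured — 1 item.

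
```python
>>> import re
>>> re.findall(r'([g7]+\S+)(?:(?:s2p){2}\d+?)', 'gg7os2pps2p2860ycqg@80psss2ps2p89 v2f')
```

This matches one or more of one of [g7], then one or more of a non-whitespace character (captured); then the literal 's2p' repeated 2 times, then one or more of a digit (lazy) (non-capturing group).
Matches: at [0:32] match 'gg7os2pps2p2860ycqg@80psss2ps2p8', group 1 = 'gg7os2pps2p2860ycqg@80pss'.
With a single group, `findall` returns only what that group captured — 1 item.

['gg7os2pps2p2860ycqg@80pss']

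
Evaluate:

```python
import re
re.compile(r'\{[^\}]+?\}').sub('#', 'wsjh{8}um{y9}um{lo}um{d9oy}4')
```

'wsjh#um#um#um#4'

Each match is replaced by '#'.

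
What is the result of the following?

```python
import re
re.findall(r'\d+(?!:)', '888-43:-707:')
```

`(?!…)`/`(?<!…)` only lets a position through if the neighbouring text does NOT match; no characters are consumed.
Scanning left to right: at [0:3] → '888'; at [4:5] → '4'; at [8:10] → '70'.
With no groups in the pattern, `findall` gives back each whole match — 3 here.

['888', '4', '70']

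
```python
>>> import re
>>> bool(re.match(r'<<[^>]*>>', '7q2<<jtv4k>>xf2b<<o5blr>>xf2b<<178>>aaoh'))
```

False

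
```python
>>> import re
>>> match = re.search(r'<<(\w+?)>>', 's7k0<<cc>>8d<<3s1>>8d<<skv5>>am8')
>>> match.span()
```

`re.search` scans for the first position where the pattern succeeds.
The match spans [4:10] → '<<cc>>'.
Captured: group 1 = 'cc'.

(4, 10)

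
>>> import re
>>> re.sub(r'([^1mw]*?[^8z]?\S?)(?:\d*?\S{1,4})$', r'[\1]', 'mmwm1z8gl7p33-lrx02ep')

This matches zero or more of any character except [1mw] (lazy), then optionally any character except [8z], then optionally a non-whitespace character (captured); then zero or more of a digit (lazy), then 1 to 4 of a non-whitespace character (non-capturing group); then anchored at the end.
A `+?`/`*?`/`{m,n}?` starts at its minimum and grows only as far as needed for what follows to match.
Matches: at [5:21] → 'z8gl7p33-lrx02ep'.
Each match is replaced using the text its own group 1 captured.

'mmwm1[z8gl7p33-lrx]'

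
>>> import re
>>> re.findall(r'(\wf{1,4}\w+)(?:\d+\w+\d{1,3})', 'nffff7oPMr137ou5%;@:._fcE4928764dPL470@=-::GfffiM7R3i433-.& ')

['nffff7oPMr13', '_fcE4928764dPL', 'GfffiM7R3i']

The pattern matches a word character, then 1 to 4 of the literal 'f', then one or more of a word character (captured); then one or more of a digit, then one or more of a word character, then 1 to 3 of a digit (non-capturing group).
Matches: at [0:16] match 'nffff7oPMr137ou5', group 1 = 'nffff7oPMr13'; at [21:38] match '_fcE4928764dPL470', group 1 = '_fcE4928764dPL'; at [43:56] match 'GfffiM7R3i433', group 1 = 'GfffiM7R3i'.
Because there's exactly one group, `findall` drops the full match and keeps group 1 from each hit.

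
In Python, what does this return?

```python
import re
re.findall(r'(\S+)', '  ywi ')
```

['ywi']

Because there's exactly one group, `findall` drops the full match and keeps group 1 from the one hit.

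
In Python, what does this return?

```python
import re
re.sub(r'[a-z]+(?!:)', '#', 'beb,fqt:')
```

`(?!…)`/`(?<!…)` only lets a position through if the neighbouring text does NOT match; no characters are consumed.
Every occurrence is swapped for '#'.

'#,#t:'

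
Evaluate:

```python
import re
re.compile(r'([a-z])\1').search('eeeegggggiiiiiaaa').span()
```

(0, 2)

The backreference `\1` re-matches whatever the first group consumed, character for character.
Unlike `match`, `search` isn't anchored — it looks for the pattern anywhere in the string.
The match spans [0:2] → 'ee'.
Captured: group 1 = 'e'.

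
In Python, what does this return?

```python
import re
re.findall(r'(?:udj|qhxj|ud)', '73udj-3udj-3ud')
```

['udj', 'udj', 'ud']

Alternation isn't longest-match — the leftmost alternative that fits at this position is chosen.
Scanning left to right: at [2:5] → 'udj'; at [7:10] → 'udj'; at [12:14] → 'ud'.
Since nothing is captured, `findall` lists the 3 matched substrings directly.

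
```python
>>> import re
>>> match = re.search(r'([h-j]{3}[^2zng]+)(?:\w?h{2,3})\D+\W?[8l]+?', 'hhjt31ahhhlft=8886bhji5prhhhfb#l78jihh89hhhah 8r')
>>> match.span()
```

(0, 47)

The match spans [0:47] → 'hhjt31ahhhlft=8886bhji5prhhhfb#l78jihh89hhhah 8'.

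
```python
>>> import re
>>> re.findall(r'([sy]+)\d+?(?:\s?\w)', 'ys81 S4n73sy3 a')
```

['ys', 'sy']

Because there's exactly one group, `findall` drops the full match and keeps group 1 from each hit.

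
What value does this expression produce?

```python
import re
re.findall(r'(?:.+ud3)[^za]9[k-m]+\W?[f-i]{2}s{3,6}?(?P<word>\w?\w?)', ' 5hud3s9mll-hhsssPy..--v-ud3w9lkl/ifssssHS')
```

The pattern matches one or more of any character, then the literal 'ud3' (non-capturing group); then any character except [za], then the literal '9', then one or more of a character in [k-m]; then optionally a non-word character, then exactly 2 of a character in [f-i], then 3 to 6 of the literal 's' (lazy); then optionally a word character, then optionally a word character (captured as 'word').
The `?` after the quantifier makes it lazy — it takes as little as possible before letting the rest of the pattern try.
Scanning left to right: at [0:41] match ' 5hud3s9mll-hhsssPy..--v-ud3w9lkl/ifssssH', group 1 = 'sH'.
Because there's exactly one group, `findall` drops the full match and keeps group 1 from the one hit.

['sH']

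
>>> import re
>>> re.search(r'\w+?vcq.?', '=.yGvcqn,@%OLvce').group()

'yGvcqn'

This matches one or more of a word character (lazy); then the literal 'vcq', then optionally any character.
`re.search` scans for the first position where the pattern succeeds.
The match spans [2:8] → 'yGvcqn'.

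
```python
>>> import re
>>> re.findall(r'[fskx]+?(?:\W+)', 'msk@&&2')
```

['sk@&&']

Pattern: one or more of one of [fskx] (lazy); then one or more of a non-word character (non-capturing group).
Scanning left to right: at [1:6] → 'sk@&&'.
With no groups in the pattern, `findall` gives back each whole match — 1 here.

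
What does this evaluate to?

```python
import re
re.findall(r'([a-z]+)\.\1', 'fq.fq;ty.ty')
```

['fq', 'ty']

`\1` has to match the exact text group 1 already captured.
Scanning left to right: at [0:5] match 'fq.fq', group 1 = 'fq'; at [6:11] match 'ty.ty', group 1 = 'ty'.
`findall` collects group 1 from each match (2 total).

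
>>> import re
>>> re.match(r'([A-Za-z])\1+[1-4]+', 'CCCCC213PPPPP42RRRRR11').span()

(0, 8)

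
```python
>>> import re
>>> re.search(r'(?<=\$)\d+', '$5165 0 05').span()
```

(1, 5)

The positive lookaround only admits positions where the adjacent text matches; those characters stay outside the span.
`re.search` scans for the first position where the pattern succeeds.
The match spans [1:5] → '5165'.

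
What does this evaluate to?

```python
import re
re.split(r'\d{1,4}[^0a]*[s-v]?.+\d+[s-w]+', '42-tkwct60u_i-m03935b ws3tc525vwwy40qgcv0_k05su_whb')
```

This matches 1 to 4 of a digit, then zero or more of any character except [0a]; then optionally a character in [s-v], then one or more of any character; then one or more of a digit, then one or more of a character in [s-w].
Matches to split on: at [0:47] → '42-tkwct60u_i-m03935b ws3tc525vwwy40qgcv0_k05su'.
The string is cut at each match, leaving 2 pieces.

['', '_whb']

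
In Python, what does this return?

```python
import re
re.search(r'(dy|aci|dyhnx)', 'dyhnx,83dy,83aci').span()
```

(0, 2)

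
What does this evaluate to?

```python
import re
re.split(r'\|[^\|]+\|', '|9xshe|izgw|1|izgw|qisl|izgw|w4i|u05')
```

['', 'izgw', 'izgw', 'izgw', 'u05']

The string is cut at each match, leaving 5 pieces.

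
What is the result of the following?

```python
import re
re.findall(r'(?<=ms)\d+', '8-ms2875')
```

Because the assertion is zero-width, the text it checks is not consumed and won't appear in the result.
No capturing groups, so `findall` returns the 1 full match string.

['2875']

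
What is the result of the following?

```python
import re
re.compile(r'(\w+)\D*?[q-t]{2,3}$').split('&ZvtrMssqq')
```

['&', 'ZvtrMss', '']

Pattern: one or more of a word character (captured); then zero or more of a non-digit (lazy); then 2 to 3 of a character in [q-t]; then anchored at the end.
Matches to split on: at [1:10] → 'ZvtrMssqq'.
Because the pattern has a capturing group, `split` also inserts each captured text between the pieces.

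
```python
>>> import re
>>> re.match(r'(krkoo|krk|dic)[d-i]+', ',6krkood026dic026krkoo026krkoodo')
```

None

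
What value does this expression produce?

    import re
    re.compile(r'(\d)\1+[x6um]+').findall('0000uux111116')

['0', '1']

The backreference `\1` re-matches whatever the first group consumed, character for character.
Walking the string: at [0:7] match '0000uux', group 1 = '0'; at [7:13] match '111116', group 1 = '1'.
With a single group, `findall` returns only what that group captured — 2 items.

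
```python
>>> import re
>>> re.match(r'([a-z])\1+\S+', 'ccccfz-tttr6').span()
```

(0, 12)

With `match`, the pattern is implicitly anchored at the beginning.
The match spans [0:12] → 'ccccfz-tttr6'.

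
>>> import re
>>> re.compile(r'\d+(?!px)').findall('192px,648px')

['19', '64']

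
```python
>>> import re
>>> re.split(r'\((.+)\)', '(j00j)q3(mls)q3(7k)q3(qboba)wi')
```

['', 'j00j)q3(mls)q3(7k)q3(qboba', 'wi']

Matches to split on: at [0:28] → '(j00j)q3(mls)q3(7k)q3(qboba)'.
With a capturing group present, the delimiter's captured portion is kept in the result list.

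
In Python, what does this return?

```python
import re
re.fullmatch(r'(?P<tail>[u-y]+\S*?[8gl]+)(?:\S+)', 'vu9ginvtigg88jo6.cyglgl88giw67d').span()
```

`re.fullmatch` is like wrapping the pattern in `^…$` (in single-line mode).
The match spans [0:31] → 'vu9ginvtigg88jo6.cyglgl88giw67d'.

(0, 31)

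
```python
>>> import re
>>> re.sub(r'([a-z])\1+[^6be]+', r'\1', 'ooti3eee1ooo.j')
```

After group 1 captures some text, `\1` only succeeds where that same text appears again.
Matches: at [0:5] → 'ooti3'; at [5:14] → 'eee1ooo.j'.
The replacement refers to a captured group, so each match is rewritten using its own captured text.

'oe'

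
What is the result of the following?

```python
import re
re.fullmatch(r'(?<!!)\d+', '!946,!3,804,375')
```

None

Because the assertion is negative and zero-width, positions next to the forbidden text are skipped.
`re.fullmatch` is like wrapping the pattern in `^…$` (in single-line mode).
Here the string isn't matched end-to-end, so the call returns None.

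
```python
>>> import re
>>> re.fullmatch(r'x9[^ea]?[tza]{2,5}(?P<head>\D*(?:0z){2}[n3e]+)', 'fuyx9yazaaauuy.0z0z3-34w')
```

None

`re.fullmatch` is like wrapping the pattern in `^…$` (in single-line mode).
Here the string isn't matched end-to-end, so the call returns None.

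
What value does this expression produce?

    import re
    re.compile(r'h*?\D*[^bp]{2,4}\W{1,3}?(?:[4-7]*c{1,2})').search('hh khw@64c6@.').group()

'hh khw@64c'

The pattern matches zero or more of a literal 'h' (lazy), then zero or more of a non-digit; then 2 to 4 of any character except [bp], then 1 to 3 of a non-word character (lazy); then zero or more of a character in [4-7], then 1 to 2 of the literal 'c' (non-capturing group).
The match spans [0:10] → 'hh khw@64c'.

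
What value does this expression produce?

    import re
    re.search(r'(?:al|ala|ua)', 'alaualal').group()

'al'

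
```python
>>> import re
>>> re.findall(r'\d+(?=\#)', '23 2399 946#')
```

['946']

Because the assertion is zero-width, the text it checks is not consumed and won't appear in the result.
Scanning left to right: at [8:11] → '946'.
`findall` yields the raw match text (1 of them) because the pattern has no groups.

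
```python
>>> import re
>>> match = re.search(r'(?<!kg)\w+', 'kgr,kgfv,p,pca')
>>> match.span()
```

(0, 3)

`(?!…)`/`(?<!…)` only lets a position through if the neighbouring text does NOT match; no characters are consumed.
`re.search` scans for the first position where the pattern succeeds.
The match spans [0:3] → 'kgr'.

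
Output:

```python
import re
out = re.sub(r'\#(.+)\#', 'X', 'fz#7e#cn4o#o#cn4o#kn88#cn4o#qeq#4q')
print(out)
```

Matches: at [2:32] → '#7e#cn4o#o#cn4o#kn88#cn4o#qeq#'.
`sub` substitutes 'X' at each match site.

fzX4q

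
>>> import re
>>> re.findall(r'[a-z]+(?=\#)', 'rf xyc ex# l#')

The positive lookaround only admits positions where the adjacent text matches; those characters stay outside the span.
Matches: at [7:9] → 'ex'; at [11:12] → 'l'.
Since nothing is captured, `findall` lists the 2 matched substrings directly.

['ex', 'l']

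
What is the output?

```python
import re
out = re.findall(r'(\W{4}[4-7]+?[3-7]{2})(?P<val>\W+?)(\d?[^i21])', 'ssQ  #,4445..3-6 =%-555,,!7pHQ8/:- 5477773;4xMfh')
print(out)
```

[('  #,4445', '.', '.'), (' =%-555', ',', ','), ('/:- 5477773', ';', '4x')]

Because the quantifier is non-greedy, it stops expanding at the earliest point where the rest of the pattern can succeed.
3 groups means each result is a tuple of 3 captured strings — 3 here.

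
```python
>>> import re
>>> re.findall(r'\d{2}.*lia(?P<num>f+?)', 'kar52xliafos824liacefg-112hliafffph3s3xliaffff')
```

['f']

Pattern: exactly 2 of a digit, then zero or more of any character, then the literal 'lia'; then one or more of a literal 'f' (lazy) (captured as 'num').
Scanning left to right: at [3:43] match '52xliafos824liacefg-112hliafffph3s3xliaf', group 1 = 'f'.
Because there's exactly one group, `findall` drops the full match and keeps group 1 from the one hit.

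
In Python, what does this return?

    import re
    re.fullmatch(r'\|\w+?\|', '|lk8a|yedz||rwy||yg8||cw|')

None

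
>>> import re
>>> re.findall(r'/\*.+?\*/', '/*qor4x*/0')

['/*qor4x*/']

No capturing groups, so `findall` returns the 1 full match string.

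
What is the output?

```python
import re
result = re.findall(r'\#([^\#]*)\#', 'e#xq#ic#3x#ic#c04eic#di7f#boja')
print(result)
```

One capturing group, so `findall` returns just the captured substring from each match — 3 in all.

['xq', '3x', 'c04eic']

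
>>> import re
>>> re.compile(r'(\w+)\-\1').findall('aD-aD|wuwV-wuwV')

['aD', 'wuwV']

`\1` is not a pattern — it's the concrete string captured by group 1, re-applied verbatim.
Walking the string: at [0:5] match 'aD-aD', group 1 = 'aD'; at [6:15] match 'wuwV-wuwV', group 1 = 'wuwV'.
Because there's exactly one group, `findall` drops the full match and keeps group 1 from each hit.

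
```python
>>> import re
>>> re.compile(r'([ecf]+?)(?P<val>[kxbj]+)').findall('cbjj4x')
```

This matches one or more of one of [ecf] (lazy) (captured); then one or more of one of [kxbj] (captured as 'val').
Scanning left to right: at [0:4] match 'cbjj', groups = ('c', 'bjj').
`findall` packs the 2 group values into a tuple for every match.

[('c', 'bjj')]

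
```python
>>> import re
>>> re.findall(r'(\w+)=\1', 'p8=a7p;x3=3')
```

['3']

The backreference `\1` re-matches whatever the first group consumed, character for character.
`findall` collects group 1 from the one match (1 total).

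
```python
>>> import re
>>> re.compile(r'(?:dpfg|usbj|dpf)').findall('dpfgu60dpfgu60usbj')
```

['dpfg', 'dpfg', 'usbj']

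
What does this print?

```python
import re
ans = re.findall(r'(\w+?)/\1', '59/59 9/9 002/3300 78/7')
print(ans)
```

The backreference `\1` re-matches whatever the first group consumed, character for character.
Walking the string: at [0:5] match '59/59', group 1 = '59'; at [6:9] match '9/9', group 1 = '9'.
Because there's exactly one group, `findall` drops the full match and keeps group 1 from each hit.

['59', '9']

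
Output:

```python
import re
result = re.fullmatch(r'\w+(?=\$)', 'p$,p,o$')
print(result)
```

Lookahead/lookbehind check context without consuming it, so the matched span excludes the asserted characters.
`re.fullmatch` is like wrapping the pattern in `^…$` (in single-line mode).
Here there's no way to consume every character, so the call returns None.

None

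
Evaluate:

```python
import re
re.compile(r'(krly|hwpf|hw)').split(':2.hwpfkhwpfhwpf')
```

[':2.', 'hwpf', 'k', 'hwpf', '', 'hwpf', '']

Alternation isn't longest-match — the leftmost alternative that fits at this position is chosen.
Matches to split on: at [3:7] → 'hwpf'; at [8:12] → 'hwpf'; at [12:16] → 'hwpf'.
`re.split` interleaves the captured-group text with the surrounding fragments.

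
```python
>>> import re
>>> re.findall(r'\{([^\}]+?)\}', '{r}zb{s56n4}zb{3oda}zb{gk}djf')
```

With a single group, `findall` returns only what that group captured — 4 items.

['r', 's56n4', '3oda', 'gk']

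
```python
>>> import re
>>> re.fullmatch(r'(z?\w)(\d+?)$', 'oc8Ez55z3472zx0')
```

None

Pattern: optionally a literal 'z', then a word character (captured); then one or more of a digit (lazy) (captured); then anchored at the end.
`re.fullmatch` requires the pattern to consume the entire string.
Here the string isn't matched end-to-end, so the call returns None.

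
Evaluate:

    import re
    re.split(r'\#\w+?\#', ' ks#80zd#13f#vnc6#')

[' ks', '13f', '']

Matches to split on: at [3:9] → '#80zd#'; at [12:18] → '#vnc6#'.
The string is cut at each match, leaving 3 pieces.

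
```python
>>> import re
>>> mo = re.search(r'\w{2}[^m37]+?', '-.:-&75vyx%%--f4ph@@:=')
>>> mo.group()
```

The match spans [5:8] → '75v'.

'75v'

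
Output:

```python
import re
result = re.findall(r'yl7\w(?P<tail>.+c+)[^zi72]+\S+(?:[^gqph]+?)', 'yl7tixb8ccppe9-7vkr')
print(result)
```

The pattern matches the literal 'yl7', then a word character; then one or more of any character, then one or more of a literal 'c' (captured as 'tail'); then one or more of any character except [zi72], then one or more of a non-whitespace character; then one or more of any character except [gqph] (lazy) (non-capturing group).
Matches: at [0:19] match 'yl7tixb8ccppe9-7vkr', group 1 = 'ixb8cc'.
`findall` collects group 1 from the one match (1 total).

['ixb8cc']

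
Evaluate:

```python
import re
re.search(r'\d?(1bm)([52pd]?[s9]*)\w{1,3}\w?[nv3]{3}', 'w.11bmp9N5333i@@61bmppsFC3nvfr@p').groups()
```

Pattern: optionally a digit; then a literal '1', then the literal 'bm' (captured); then optionally one of [52pd], then zero or more of one of [s9] (captured); then 1 to 3 of a word character, then optionally a word character, then exactly 3 of one of [nv3].
`search` walks the string left to right and returns the first match it finds.
The match spans [2:13] → '11bmp9N5333'.
Captured: group 1 = '1bm', group 2 = 'p9'.

('1bm', 'p9')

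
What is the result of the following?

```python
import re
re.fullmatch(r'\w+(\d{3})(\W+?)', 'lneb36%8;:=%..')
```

None

`re.fullmatch` requires the pattern to consume the entire string.
Here the pattern can't cover the whole string, so the call returns None.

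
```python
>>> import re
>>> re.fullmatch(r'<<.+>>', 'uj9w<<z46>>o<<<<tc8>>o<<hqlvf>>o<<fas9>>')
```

None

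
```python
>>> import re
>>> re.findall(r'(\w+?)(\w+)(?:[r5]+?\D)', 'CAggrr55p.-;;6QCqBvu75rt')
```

The `?` after the quantifier makes it lazy — it takes as little as possible before letting the rest of the pattern try.
`findall` packs the 2 group values into a tuple for every match.

[('C', 'Aggrr5'), ('6', 'QCqBvu75')]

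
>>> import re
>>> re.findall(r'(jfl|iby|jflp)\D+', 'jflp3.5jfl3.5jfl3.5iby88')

Walking the string: at [0:4] match 'jflp', group 1 = 'jfl'.
Because there's exactly one group, `findall` drops the full match and keeps group 1 from the one hit.

['jfl']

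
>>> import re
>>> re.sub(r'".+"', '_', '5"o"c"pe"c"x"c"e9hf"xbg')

'5_xbg'

Matches: at [1:20] → '"o"c"pe"c"x"c"e9hf"'.
Every occurrence is swapped for '_'.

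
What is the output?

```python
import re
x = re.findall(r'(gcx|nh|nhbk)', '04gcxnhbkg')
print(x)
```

['gcx', 'nh']

Alternation isn't longest-match — the leftmost alternative that fits at this position is chosen.
Because there's exactly one group, `findall` drops the full match and keeps group 1 from each hit.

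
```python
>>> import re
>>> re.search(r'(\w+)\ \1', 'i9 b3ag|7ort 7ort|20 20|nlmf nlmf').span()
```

The backreference `\1` re-matches whatever the first group consumed, character for character.
The match spans [8:17] → '7ort 7ort'.

(8, 17)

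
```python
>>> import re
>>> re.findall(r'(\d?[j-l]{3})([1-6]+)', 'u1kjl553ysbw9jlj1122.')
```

[('1kjl', '553'), ('9jlj', '1122')]

The pattern matches optionally a digit, then exactly 3 of a character in [j-l] (captured); then one or more of a character in [1-6] (captured).
Matches: at [1:8] match '1kjl553', groups = ('1kjl', '553'); at [12:20] match '9jlj1122', groups = ('9jlj', '1122').
2 groups means each result is a tuple of 2 captured strings — 2 here.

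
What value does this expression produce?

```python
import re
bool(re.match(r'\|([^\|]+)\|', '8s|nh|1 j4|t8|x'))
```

False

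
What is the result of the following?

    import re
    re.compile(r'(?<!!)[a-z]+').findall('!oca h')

The negative lookahead/lookbehind blocks any match where the forbidden context is present.
Since nothing is captured, `findall` lists the 2 matched substrings directly.

['ca', 'h']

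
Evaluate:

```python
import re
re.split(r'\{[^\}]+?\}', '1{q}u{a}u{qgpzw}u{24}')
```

Matches to split on: at [1:4] → '{q}'; at [5:8] → '{a}'; at [9:16] → '{qgpzw}'; at [17:21] → '{24}'.
Splitting on the pattern gives 5 pieces.

['1', 'u', 'u', 'u', '']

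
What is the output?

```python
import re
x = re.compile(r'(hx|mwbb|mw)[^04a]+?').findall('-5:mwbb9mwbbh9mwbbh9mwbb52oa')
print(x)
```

Alternation isn't longest-match — the leftmost alternative that fits at this position is chosen.
Walking the string: at [3:8] match 'mwbb9', group 1 = 'mwbb'; at [8:13] match 'mwbbh', group 1 = 'mwbb'; at [14:19] match 'mwbbh', group 1 = 'mwbb'; at [20:25] match 'mwbb5', group 1 = 'mwbb'.
`findall` collects group 1 from each match (4 total).

['mwbb', 'mwbb', 'mwbb', 'mwbb']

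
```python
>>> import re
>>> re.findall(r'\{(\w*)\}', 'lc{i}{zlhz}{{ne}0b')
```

Matches: at [2:5] match '{i}', group 1 = 'i'; at [5:11] match '{zlhz}', group 1 = 'zlhz'; at [12:16] match '{ne}', group 1 = 'ne'.
`findall` collects group 1 from each match (3 total).

['i', 'zlhz', 'ne']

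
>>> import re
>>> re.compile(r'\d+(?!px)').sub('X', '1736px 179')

'X6px X'

The negative lookahead/lookbehind blocks any match where the forbidden context is present.
`sub` substitutes 'X' at each match site.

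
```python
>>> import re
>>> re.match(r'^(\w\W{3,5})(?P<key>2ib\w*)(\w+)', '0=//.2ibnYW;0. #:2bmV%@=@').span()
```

(0, 11)

Pattern: anchored at the start of the string; then a word character, then 3 to 5 of a non-word character (captured); then the literal '2ib', then zero or more of a word character (captured as 'key'); then one or more of a word character (captured).
`re.match` only tries the pattern at the start of the string.
The match spans [0:11] → '0=//.2ibnYW'.
Captured: group 1 = '0=//.', group 2 = '2ibnY', group 3 = 'W'.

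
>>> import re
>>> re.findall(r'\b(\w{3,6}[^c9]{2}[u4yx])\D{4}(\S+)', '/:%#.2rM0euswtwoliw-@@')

[('2rM0eu', 'oliw-@@')]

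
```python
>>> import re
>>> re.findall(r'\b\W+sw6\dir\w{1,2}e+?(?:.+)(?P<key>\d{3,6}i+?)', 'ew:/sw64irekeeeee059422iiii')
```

Pattern: a word boundary (`\b`, zero-width); then one or more of a non-word character, then the literal 'sw6'; then a digit; then the literal 'ir', then 1 to 2 of a word character, then one or more of the literal 'e' (lazy); then one or more of any character (non-capturing group); then 3 to 6 of a digit, then one or more of the literal 'i' (lazy) (captured as 'key').
Scanning left to right: at [2:24] match ':/sw64irekeeeee059422i', group 1 = '422i'.
`findall` collects group 1 from the one match (1 total).

['422i']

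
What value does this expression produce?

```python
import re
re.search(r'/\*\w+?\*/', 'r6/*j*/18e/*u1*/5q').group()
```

`re.search` scans for the first position where the pattern succeeds.
The match spans [2:7] → '/*j*/'.

'/*j*/'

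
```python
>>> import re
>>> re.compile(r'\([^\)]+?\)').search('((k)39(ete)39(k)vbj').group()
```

`search` walks the string left to right and returns the first match it finds.
The match spans [0:4] → '((k)'.

'((k)'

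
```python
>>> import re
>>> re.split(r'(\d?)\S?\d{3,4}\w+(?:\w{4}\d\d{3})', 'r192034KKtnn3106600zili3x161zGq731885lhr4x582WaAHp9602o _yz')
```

['', '', 'o _yz']

The pattern matches optionally a digit (captured); then optionally a non-whitespace character, then 3 to 4 of a digit, then one or more of a word character; then exactly 4 of a word character, then a digit, then exactly 3 of a digit (non-capturing group).
Because the pattern has a capturing group, `split` also inserts each captured text between the pieces.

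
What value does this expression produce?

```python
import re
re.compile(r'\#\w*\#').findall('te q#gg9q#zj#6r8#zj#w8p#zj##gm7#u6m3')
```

Walking the string: at [4:10] → '#gg9q#'; at [12:17] → '#6r8#'; at [19:24] → '#w8p#'; at [26:28] → '##'.
Since nothing is captured, `findall` lists the 4 matched substrings directly.

['#gg9q#', '#6r8#', '#w8p#', '##']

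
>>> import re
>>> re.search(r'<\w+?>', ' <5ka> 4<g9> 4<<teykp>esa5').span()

(1, 6)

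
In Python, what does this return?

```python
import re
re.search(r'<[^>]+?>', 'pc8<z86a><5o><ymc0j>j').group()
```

Unlike `match`, `search` isn't anchored — it looks for the pattern anywhere in the string.
The match spans [3:9] → '<z86a>'.

'<z86a>'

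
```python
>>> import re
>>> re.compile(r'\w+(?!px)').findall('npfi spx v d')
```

['npfi', 'spx', 'v', 'd']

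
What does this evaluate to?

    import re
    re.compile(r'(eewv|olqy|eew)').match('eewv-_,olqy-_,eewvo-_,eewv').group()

'eewv'

Alternation tries branches left to right and keeps the first one that lets the overall match succeed at that position.
With `match`, the pattern is implicitly anchored at the beginning.
The match spans [0:4] → 'eewv'.
Captured: group 1 = 'eewv'.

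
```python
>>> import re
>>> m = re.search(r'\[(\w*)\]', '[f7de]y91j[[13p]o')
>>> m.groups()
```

('f7de',)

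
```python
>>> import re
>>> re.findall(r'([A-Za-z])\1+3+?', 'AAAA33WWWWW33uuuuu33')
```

['A', 'W', 'u']

The backreference `\1` re-matches whatever the first group consumed, character for character.
One capturing group, so `findall` returns just the captured substring from each match — 3 in all.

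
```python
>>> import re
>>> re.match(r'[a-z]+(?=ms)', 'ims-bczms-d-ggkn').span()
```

Lookahead/lookbehind check context without consuming it, so the matched span excludes the asserted characters.
`re.match` won't scan ahead — the pattern has to work from the very first character.
The match spans [0:1] → 'i'.

(0, 1)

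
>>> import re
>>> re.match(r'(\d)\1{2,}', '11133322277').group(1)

The backreference `\1` re-matches whatever the first group consumed, character for character.
With `match`, the pattern is implicitly anchored at the beginning.
The match spans [0:3] → '111'.
Captured: group 1 = '1'.

'1'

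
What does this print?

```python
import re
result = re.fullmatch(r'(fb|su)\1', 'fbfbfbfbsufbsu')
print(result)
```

`\1` has to match the exact text group 1 already captured.
`re.fullmatch` requires the pattern to consume the entire string.
Here the pattern can't cover the whole string, so the call returns None.

None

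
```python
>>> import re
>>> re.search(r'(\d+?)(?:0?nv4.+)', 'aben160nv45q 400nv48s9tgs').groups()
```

('16',)

This matches one or more of a digit (lazy) (captured); then optionally a literal '0', then the literal 'nv4', then one or more of any character (non-capturing group).
Unlike `match`, `search` isn't anchored — it looks for the pattern anywhere in the string.
The match spans [4:25] → '160nv45q 400nv48s9tgs'.
Captured: group 1 = '16'.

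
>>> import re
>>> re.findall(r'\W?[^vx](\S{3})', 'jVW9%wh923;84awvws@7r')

['VW9', 'h92', ';84', 'wvw', '@7r']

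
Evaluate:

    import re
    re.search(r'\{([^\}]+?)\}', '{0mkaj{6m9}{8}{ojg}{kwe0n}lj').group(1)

'0mkaj{6m9'

`search` walks the string left to right and returns the first match it finds.
The match spans [0:11] → '{0mkaj{6m9}'.
Captured: group 1 = '0mkaj{6m9'.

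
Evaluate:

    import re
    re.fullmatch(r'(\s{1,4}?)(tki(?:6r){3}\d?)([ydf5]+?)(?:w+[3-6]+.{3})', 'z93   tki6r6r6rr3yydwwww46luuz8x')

None

Pattern: 1 to 4 of whitespace (lazy) (captured); then the literal 'tki', then the literal '6r' repeated 3 times, then optionally a digit (captured); then one or more of one of [ydf5] (lazy) (captured); then one or more of the literal 'w', then one or more of a character in [3-6], then exactly 3 of any character (non-capturing group).
For `fullmatch`, every character of the input must be accounted for by the pattern.
Here the pattern can't cover the whole string, so the call returns None.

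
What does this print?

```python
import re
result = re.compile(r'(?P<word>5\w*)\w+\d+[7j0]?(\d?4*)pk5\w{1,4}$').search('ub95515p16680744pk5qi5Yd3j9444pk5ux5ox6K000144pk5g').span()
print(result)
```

Pattern: a literal '5', then zero or more of a word character (captured as 'word'); then one or more of a word character, then one or more of a digit, then optionally one of [7j0]; then optionally a digit, then zero or more of a literal '4' (captured); then the literal 'pk5', then 1 to 4 of a word character; then anchored at the end.
Unlike `match`, `search` isn't anchored — it looks for the pattern anywhere in the string.
The match spans [3:50] → '5515p16680744pk5qi5Yd3j9444pk5ux5ox6K000144pk5g'.
Captured: group 1 = '5515p16680744pk5qi5Yd3j9444pk5ux5ox6K0001', group 2 = ''.

(3, 50)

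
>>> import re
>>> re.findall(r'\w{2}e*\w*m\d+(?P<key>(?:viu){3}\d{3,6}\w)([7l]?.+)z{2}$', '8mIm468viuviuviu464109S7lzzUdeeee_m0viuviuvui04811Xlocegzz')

This matches exactly 2 of a word character, then zero or more of a literal 'e'; then zero or more of a word character, then the literal 'm', then one or more of a digit; then the literal 'viu' repeated 3 times, then 3 to 6 of a digit, then a word character (captured as 'key'); then optionally one of [7l], then one or more of any character (captured); then exactly 2 of a literal 'z'; then anchored at the end.
Matches: at [0:58] match '8mIm468viuviuviu464109S7lzzUdeeee_m0viuviuvui04811Xlocegzz', groups = ('viuviuviu464109S', '7lzzUdeeee_m0viuviuvui04811Xloceg').
2 groups means the one result is a tuple of 2 captured strings — 1 here.

[('viuviuviu464109S', '7lzzUdeeee_m0viuviuvui04811Xloceg')]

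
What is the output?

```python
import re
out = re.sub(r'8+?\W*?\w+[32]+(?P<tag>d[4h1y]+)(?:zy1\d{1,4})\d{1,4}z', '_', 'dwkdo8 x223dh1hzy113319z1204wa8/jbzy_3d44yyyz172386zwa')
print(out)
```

dwkdo_1204wa8/jbzy_3d44yyyz172386zwa

Pattern: one or more of a literal '8' (lazy); then zero or more of a non-word character (lazy), then one or more of a word character, then one or more of one of [32]; then a literal 'd', then one or more of one of [4h1y] (captured as 'tag'); then the literal 'zy1', then 1 to 4 of a digit (non-capturing group); then 1 to 4 of a digit, then the literal 'z'.
Matches: at [5:24] → '8 x223dh1hzy113319z'.
`sub` substitutes '_' at each match site.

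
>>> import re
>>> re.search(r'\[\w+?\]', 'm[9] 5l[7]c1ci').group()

Unlike `match`, `search` isn't anchored — it looks for the pattern anywhere in the string.
The match spans [1:4] → '[9]'.

'[9]'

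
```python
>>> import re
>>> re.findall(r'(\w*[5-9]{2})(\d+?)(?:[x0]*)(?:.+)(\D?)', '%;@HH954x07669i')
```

[('HH954x0766', '9', '')]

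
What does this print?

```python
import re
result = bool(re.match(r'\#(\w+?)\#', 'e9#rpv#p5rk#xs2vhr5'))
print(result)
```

False

`re.match` won't scan ahead — the pattern has to work from the very first character.
Here the string doesn't start with a match, so the call returns None, and `bool(None)` is False.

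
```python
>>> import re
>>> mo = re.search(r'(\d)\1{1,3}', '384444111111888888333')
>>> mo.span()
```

(2, 6)

`\1` is not a pattern — it's the concrete string captured by group 1, re-applied verbatim.
The match spans [2:6] → '4444'.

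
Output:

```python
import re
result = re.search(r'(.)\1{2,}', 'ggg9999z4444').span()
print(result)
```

The backreference `\1` re-matches whatever the first group consumed, character for character.
`re.search` scans for the first position where the pattern succeeds.
The match spans [0:3] → 'ggg'.
Captured: group 1 = 'g'.

(0, 3)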